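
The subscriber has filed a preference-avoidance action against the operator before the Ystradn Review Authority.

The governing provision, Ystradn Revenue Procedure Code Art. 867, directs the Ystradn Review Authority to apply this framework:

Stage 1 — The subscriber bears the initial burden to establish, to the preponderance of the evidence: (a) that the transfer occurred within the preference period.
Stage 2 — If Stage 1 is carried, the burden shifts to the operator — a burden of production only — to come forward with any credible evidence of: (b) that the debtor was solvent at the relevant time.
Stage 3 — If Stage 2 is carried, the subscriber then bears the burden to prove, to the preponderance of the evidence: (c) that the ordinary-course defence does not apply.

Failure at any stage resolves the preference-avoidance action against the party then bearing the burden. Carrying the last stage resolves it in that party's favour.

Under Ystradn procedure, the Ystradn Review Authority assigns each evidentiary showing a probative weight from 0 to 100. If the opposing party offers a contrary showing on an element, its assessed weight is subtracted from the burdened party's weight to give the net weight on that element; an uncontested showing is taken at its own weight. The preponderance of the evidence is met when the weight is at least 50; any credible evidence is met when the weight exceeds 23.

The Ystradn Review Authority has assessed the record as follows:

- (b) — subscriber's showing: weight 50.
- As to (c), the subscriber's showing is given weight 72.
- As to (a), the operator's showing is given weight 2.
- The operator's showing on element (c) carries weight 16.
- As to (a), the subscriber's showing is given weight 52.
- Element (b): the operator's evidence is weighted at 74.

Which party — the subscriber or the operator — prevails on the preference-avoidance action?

subscriber

Stage 1 (subscriber, the preponderance of the evidence, weight is at least 50): (a) net 52−2=50 ≥ 50 — meets.
  The subscriber carries Stage 1; the operator now bears the burden.
Stage 2 (operator, any credible evidence, weight exceeds 23): (b) net 74−50=24 > 23 — meets.
  Stage 2 is satisfied; the onus moves to the subscriber.
Stage 3 (subscriber, the preponderance of the evidence, weight is at least 50): (c) net 72−16=56 ≥ 50 — meets.
  All elements met at the final stage.
With every stage satisfied, the subscriber prevails.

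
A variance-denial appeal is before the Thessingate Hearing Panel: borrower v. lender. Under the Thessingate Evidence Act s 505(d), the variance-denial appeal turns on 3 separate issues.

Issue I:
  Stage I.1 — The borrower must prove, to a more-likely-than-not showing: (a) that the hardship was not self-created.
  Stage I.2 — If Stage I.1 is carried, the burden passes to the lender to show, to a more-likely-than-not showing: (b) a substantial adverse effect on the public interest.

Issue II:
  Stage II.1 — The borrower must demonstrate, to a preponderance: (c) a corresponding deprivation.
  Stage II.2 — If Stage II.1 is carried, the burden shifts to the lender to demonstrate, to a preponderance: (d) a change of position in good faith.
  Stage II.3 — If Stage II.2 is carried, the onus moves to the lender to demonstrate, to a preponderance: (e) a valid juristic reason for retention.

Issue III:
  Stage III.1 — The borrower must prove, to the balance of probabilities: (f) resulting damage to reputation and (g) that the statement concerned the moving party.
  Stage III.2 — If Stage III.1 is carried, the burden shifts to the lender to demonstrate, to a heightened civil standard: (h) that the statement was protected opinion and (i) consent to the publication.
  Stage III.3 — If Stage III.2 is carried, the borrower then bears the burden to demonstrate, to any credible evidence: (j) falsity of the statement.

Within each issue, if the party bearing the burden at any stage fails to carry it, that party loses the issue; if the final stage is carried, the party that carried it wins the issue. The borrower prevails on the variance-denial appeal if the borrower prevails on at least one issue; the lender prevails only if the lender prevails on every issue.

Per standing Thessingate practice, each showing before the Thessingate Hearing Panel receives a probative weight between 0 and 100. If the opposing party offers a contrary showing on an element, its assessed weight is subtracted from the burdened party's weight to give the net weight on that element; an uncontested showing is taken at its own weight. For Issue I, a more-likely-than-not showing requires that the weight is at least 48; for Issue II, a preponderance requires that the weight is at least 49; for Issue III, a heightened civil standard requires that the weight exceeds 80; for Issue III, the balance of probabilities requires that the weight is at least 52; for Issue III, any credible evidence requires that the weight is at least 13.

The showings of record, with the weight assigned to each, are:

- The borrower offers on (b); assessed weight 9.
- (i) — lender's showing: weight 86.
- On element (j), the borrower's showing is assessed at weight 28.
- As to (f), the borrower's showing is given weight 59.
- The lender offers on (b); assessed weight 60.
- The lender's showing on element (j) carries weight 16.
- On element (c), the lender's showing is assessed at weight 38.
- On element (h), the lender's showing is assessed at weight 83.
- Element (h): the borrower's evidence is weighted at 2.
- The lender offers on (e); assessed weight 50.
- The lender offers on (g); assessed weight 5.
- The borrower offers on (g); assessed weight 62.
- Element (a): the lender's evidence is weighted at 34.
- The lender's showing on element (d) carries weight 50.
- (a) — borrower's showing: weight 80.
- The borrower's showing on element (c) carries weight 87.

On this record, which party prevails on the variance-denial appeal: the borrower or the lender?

— Issue I —
Stage I.1 (borrower, a more-likely-than-not showing, weight is at least 48): (a) net 80−34=46 < 48 — fails.
  Stage I.1 not carried; the borrower fails its burden.
So the lender prevails on this issue.
— Issue II —
Stage II.1 (borrower, a preponderance, weight is at least 49): (c) net 87−38=49 ≥ 49 — meets.
  The borrower carries Stage II.1; the lender now bears the burden.
Stage II.2 (lender, a preponderance, weight is at least 49): (d) 50 ≥ 49 — meets.
  All elements met. The lender retains the burden for Stage II.3.
Stage II.3 (lender, a preponderance, weight is at least 49): (e) 50 ≥ 49 — meets.
  The lender carries the last stage.
All stages carried — the lender prevails on this issue.
— Issue III —
Stage III.1 (borrower, the balance of probabilities, weight is at least 52): (f) 59 ≥ 52 — meets; (g) net 62−5=57 ≥ 52 — meets.
  All elements met. The burden passes to the lender.
Stage III.2 (lender, a heightened civil standard, weight exceeds 80): (h) net 83−2=81 > 80 — meets; (i) 86 > 80 — meets.
  The lender carries Stage III.2; the borrower now bears the burden.
Stage III.3 (borrower, any credible evidence, weight is at least 13): (j) net 28−16=12 < 13 — fails.
  Not every element is met, so the borrower fails to carry Stage III.3.
So the lender prevails on this issue.
Per-issue: Issue I → lender; Issue II → lender; Issue III → lender. The borrower must prevail on at least one issue; overall, the lender prevails.

lender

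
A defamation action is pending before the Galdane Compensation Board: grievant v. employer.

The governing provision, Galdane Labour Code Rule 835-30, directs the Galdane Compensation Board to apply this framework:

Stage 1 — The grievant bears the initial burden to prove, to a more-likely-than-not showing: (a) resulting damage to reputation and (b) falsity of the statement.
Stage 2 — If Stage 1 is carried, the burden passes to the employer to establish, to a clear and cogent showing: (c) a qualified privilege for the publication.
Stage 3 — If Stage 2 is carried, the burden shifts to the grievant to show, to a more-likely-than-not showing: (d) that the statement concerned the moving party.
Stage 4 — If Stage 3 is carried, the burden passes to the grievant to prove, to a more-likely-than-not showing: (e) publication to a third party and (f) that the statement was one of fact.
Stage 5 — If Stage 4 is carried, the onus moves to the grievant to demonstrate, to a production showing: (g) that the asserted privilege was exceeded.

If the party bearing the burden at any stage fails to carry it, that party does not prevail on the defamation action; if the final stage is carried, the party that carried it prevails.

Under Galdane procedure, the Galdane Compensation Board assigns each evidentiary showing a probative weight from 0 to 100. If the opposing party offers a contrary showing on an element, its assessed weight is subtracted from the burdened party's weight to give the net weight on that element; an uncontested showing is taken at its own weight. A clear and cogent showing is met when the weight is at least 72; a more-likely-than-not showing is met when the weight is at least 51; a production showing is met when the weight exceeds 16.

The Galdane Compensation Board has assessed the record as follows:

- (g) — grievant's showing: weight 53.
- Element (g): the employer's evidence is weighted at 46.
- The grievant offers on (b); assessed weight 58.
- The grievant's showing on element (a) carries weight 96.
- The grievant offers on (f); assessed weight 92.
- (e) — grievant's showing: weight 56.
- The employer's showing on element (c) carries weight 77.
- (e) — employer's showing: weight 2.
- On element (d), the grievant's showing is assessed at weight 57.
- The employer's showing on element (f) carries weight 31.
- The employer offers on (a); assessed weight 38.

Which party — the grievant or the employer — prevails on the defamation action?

employer

Stage 1 (grievant, a more-likely-than-not showing, weight is at least 51): (a) net 96−38=58 ≥ 51 — meets; (b) 58 ≥ 51 — meets.
  Stage 1 is satisfied; the onus moves to the employer.
Stage 2 (employer, a clear and cogent showing, weight is at least 72): (c) 77 ≥ 72 — meets.
  The employer carries Stage 2; the grievant now bears the burden.
Stage 3 (grievant, a more-likely-than-not showing, weight is at least 51): (d) 57 ≥ 51 — meets.
  Stage 3 carried; the burden remains with the grievant.
Stage 4 (grievant, a more-likely-than-not showing, weight is at least 51): (e) net 56−2=54 ≥ 51 — meets; (f) net 92−31=61 ≥ 51 — meets.
  Stage 4 is satisfied; the grievant continues to bear the burden.
Stage 5 (grievant, a production showing, weight exceeds 16): (g) net 53−46=7 ≤ 16 — fails.
  Stage 5 not carried; the grievant fails its burden.
The analysis ends at Stage 5; the employer prevails.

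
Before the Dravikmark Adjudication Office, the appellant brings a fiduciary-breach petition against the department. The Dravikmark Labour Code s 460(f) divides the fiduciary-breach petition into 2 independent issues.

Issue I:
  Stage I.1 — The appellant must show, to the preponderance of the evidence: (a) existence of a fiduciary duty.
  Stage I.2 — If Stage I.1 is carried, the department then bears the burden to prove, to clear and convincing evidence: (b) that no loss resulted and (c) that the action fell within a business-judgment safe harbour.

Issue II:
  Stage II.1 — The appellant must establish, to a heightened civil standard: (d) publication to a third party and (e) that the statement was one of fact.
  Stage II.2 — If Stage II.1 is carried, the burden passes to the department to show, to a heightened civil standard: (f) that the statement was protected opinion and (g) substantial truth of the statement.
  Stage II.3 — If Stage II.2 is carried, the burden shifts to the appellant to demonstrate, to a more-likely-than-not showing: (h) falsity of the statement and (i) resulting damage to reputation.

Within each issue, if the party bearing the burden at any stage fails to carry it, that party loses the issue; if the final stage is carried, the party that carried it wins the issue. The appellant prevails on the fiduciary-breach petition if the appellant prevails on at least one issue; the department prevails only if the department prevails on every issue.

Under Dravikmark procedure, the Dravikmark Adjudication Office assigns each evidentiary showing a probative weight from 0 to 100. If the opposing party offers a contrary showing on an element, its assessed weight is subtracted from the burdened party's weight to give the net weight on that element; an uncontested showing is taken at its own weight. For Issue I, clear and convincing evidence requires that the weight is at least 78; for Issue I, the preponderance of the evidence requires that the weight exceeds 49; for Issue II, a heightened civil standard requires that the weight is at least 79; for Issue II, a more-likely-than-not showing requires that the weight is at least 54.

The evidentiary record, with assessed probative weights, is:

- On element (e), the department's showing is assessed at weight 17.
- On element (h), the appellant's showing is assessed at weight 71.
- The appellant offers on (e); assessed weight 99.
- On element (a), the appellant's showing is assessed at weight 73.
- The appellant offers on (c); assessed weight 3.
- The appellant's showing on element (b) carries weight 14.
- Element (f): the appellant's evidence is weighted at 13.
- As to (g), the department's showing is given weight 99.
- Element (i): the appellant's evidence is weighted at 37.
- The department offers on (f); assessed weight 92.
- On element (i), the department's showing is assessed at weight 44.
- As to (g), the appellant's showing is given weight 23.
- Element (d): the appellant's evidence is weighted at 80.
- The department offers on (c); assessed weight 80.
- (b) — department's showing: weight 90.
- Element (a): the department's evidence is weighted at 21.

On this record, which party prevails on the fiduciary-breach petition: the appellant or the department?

appellant

— Issue I —
Stage I.1 (appellant, the preponderance of the evidence, weight exceeds 49): (a) net 73−21=52 > 49 — meets.
  Stage I.1 carried; the burden shifts to the department.
Stage I.2 (department, clear and convincing evidence, weight is at least 78): (b) net 90−14=76 < 78 — fails; (c) net 80−3=77 < 78 — fails.
  Not every element is met, so the department fails to carry Stage I.2.
The analysis ends at Stage I.2; the appellant prevails on this issue.
— Issue II —
At Stage II.1 the appellant must meet a heightened civil standard (weight is at least 79): on (d) the weight is 80, which does reach 79, so (d) meets the standard; on (e) the weight is 99 less the opposing 17 gives net 82, which does reach 79, so (e) meets the standard.
  All elements met. The burden passes to the department.
At Stage II.2 the department must meet a heightened civil standard (weight is at least 79): on (f) the weight is 92 less the opposing 13 gives net 79, ≥ 79, so (f) meets the standard; on (g) the weight is 99 less the opposing 23 gives net 76, < 79, so (g) does not meet the standard.
  Stage II.2 not carried; the department fails its burden.
The appellant prevails on this issue.
Per-issue: Issue I → appellant; Issue II → appellant. The appellant must prevail on at least one issue; overall, the appellant prevails.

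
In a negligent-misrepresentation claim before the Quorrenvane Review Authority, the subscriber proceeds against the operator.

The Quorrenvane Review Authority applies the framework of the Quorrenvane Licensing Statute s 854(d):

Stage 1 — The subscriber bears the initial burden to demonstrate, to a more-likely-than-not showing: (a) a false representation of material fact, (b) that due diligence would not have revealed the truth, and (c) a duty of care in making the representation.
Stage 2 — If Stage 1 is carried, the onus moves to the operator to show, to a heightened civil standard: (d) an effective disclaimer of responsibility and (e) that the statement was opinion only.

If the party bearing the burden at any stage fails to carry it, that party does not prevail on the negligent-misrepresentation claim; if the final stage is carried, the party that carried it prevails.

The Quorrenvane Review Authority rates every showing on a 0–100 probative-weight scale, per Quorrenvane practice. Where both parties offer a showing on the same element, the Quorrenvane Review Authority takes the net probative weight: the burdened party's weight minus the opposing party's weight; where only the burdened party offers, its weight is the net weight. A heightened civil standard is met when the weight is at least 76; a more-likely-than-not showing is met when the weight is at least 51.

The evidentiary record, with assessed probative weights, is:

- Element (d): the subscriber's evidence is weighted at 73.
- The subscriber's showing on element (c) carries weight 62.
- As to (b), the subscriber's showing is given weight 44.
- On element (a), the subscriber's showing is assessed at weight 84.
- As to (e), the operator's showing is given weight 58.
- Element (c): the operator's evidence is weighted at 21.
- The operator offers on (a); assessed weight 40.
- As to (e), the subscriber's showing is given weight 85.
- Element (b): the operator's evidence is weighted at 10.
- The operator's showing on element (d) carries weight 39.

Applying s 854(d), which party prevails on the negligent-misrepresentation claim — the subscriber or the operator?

At Stage 1 the subscriber must meet a more-likely-than-not showing (weight is at least 51): on (a) the weight is 84 less the opposing 40 gives net 44, < 51, so (a) does not meet the standard; on (b) the weight is 44 less the opposing 10 gives net 34, which does not reach 51, so (b) does not meet the standard; on (c) the weight is 62 less the opposing 21 gives net 41, which does not reach 51, so (c) does not meet the standard.
  The subscriber does not carry Stage 1.
So the operator prevails.

operator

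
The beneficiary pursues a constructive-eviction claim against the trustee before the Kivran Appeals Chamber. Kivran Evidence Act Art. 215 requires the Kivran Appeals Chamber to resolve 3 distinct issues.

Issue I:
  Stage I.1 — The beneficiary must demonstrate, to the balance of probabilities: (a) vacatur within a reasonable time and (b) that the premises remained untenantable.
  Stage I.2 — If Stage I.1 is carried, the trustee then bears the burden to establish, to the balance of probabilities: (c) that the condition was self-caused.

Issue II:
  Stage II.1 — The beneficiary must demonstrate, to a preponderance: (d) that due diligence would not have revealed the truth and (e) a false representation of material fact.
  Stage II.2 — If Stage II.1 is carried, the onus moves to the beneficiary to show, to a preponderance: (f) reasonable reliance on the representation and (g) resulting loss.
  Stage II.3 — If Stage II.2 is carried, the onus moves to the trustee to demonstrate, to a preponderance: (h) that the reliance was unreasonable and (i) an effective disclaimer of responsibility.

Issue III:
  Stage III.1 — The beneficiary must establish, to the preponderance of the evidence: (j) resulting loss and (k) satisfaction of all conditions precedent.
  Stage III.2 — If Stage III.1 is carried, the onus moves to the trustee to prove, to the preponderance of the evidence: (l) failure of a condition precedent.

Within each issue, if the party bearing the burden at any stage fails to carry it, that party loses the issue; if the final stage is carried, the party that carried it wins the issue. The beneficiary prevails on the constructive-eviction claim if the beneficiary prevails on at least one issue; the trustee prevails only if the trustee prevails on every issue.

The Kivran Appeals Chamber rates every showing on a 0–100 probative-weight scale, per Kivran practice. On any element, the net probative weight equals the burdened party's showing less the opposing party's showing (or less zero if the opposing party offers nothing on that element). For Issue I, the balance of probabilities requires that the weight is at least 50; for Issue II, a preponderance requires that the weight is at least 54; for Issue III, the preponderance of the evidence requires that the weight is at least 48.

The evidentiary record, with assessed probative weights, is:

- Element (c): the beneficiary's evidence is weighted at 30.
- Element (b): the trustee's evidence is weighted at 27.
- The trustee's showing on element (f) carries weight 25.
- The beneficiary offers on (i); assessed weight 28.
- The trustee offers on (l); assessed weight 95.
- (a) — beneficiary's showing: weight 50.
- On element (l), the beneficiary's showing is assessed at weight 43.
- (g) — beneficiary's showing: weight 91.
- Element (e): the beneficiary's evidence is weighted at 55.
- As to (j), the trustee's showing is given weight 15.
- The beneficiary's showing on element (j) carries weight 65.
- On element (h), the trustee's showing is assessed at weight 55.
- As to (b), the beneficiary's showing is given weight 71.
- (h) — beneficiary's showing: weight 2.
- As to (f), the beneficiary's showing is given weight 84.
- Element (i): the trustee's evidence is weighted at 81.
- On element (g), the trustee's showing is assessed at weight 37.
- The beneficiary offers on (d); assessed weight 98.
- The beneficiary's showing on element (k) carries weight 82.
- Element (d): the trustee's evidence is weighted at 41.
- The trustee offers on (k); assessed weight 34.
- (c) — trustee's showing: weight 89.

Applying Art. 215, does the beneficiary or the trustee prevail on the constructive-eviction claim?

beneficiary

— Issue I —
At Stage I.1 the beneficiary must meet the balance of probabilities (weight is at least 50): on (a) the weight is 50, ≥ 50, so (a) meets the standard; on (b) the weight is 71 less the opposing 27 gives net 44, < 50, so (b) does not meet the standard.
  Stage I.1 not carried; the beneficiary fails its burden.
The trustee prevails on this issue.
— Issue II —
Stage II.1 (beneficiary, a preponderance, weight is at least 54): (d) net 98−41=57 ≥ 54 — meets; (e) 55 ≥ 54 — meets.
  All elements met. The beneficiary retains the burden for Stage II.2.
Stage II.2 (beneficiary, a preponderance, weight is at least 54): (f) net 84−25=59 ≥ 54 — meets; (g) net 91−37=54 ≥ 54 — meets.
  The beneficiary carries Stage II.2; the trustee now bears the burden.
Stage II.3 (trustee, a preponderance, weight is at least 54): (h) net 55−2=53 < 54 — fails; (i) net 81−28=53 < 54 — fails.
  Not every element is met, so the trustee fails to carry Stage II.3.
So the beneficiary prevails on this issue.
— Issue III —
Stage III.1 — burden on beneficiary; standard: the preponderance of the evidence (weight is at least 48).
    (j): 65 − 15 = 50 ≥ 48 [met]
    (k): 82 − 34 = 48 ≥ 48 [met]
  Stage III.1 carried; the burden shifts to the trustee.
Stage III.2 — burden on trustee; standard: the preponderance of the evidence (weight is at least 48).
    (l): 95 − 43 = 52 ≥ 48 [met]
  Stage III.2 carried; the final stage is satisfied.
With every stage satisfied, the trustee prevails on this issue.
Per-issue: Issue I → trustee; Issue II → beneficiary; Issue III → trustee. The beneficiary must prevail on at least one issue; overall, the beneficiary prevails.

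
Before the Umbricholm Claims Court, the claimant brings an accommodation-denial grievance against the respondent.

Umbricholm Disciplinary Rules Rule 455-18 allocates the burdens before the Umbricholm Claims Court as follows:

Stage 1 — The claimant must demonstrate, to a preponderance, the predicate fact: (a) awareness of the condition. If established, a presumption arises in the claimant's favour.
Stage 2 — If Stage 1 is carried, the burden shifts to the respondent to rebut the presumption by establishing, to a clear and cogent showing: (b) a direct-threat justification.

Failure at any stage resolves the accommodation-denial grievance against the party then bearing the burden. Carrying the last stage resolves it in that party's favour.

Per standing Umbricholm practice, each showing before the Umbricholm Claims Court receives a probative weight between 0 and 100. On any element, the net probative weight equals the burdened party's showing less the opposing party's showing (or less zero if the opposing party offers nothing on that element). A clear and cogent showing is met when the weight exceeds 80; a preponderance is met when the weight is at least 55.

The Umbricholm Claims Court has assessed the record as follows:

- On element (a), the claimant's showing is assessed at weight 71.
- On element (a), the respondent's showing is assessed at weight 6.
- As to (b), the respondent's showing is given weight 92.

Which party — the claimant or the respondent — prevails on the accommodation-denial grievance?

respondent

Stage 1 — burden on claimant; standard: a preponderance (weight is at least 55).
    (a): 71 − 6 = 65 ≥ 55 [met]
  Stage 1 carried; the burden shifts to the respondent.
Stage 2 — burden on respondent; standard: a clear and cogent showing (weight exceeds 80).
    (b): 92 > 80 [met]
  Stage 2 carried; the final stage is satisfied.
With every stage satisfied, the respondent prevails.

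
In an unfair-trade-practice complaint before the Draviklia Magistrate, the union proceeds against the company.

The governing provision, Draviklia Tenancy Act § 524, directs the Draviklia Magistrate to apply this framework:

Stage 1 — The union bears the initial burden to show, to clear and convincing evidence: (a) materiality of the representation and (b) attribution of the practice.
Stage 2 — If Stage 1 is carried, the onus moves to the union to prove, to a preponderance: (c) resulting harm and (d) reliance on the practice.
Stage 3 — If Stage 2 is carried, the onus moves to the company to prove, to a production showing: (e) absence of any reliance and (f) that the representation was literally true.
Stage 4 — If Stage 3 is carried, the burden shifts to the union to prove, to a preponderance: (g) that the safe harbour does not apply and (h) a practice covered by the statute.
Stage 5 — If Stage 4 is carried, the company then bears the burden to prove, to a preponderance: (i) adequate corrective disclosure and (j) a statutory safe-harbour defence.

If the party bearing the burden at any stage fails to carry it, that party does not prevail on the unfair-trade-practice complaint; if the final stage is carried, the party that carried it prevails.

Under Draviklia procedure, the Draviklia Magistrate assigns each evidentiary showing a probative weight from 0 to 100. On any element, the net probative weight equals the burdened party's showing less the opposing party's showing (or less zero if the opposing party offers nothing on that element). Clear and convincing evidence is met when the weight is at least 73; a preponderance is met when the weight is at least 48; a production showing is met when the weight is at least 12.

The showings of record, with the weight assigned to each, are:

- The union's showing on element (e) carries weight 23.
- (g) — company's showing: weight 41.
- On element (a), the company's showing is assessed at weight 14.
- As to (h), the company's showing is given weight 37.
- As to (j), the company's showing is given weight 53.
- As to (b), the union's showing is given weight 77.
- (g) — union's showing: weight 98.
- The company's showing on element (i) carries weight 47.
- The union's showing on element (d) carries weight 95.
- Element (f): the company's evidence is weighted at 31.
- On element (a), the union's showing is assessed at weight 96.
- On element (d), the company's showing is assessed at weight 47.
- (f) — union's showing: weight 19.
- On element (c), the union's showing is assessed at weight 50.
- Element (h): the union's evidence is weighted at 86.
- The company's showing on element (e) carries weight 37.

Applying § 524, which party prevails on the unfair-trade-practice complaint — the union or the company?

Stage 1 — burden on union; standard: clear and convincing evidence (weight is at least 73).
    (a): 96 − 14 = 82 ≥ 73 [met]
    (b): 77 ≥ 73 [met]
  All elements met. The union retains the burden for Stage 2.
Stage 2 — burden on union; standard: a preponderance (weight is at least 48).
    (c): 50 ≥ 48 [met]
    (d): 95 − 47 = 48 ≥ 48 [met]
  All elements met. The burden passes to the company.
Stage 3 — burden on company; standard: a production showing (weight is at least 12).
    (e): 37 − 23 = 14 ≥ 12 [met]
    (f): 31 − 19 = 12 ≥ 12 [met]
  Stage 3 is satisfied; the onus moves to the union.
Stage 4 — burden on union; standard: a preponderance (weight is at least 48).
    (g): 98 − 41 = 57 ≥ 48 [met]
    (h): 86 − 37 = 49 ≥ 48 [met]
  The union carries Stage 4; the company now bears the burden.
Stage 5 — burden on company; standard: a preponderance (weight is at least 48).
    (i): 47 < 48 [not met]
    (j): 53 ≥ 48 [met]
  Stage 5 not carried; the company fails its burden.
So the union prevails.

union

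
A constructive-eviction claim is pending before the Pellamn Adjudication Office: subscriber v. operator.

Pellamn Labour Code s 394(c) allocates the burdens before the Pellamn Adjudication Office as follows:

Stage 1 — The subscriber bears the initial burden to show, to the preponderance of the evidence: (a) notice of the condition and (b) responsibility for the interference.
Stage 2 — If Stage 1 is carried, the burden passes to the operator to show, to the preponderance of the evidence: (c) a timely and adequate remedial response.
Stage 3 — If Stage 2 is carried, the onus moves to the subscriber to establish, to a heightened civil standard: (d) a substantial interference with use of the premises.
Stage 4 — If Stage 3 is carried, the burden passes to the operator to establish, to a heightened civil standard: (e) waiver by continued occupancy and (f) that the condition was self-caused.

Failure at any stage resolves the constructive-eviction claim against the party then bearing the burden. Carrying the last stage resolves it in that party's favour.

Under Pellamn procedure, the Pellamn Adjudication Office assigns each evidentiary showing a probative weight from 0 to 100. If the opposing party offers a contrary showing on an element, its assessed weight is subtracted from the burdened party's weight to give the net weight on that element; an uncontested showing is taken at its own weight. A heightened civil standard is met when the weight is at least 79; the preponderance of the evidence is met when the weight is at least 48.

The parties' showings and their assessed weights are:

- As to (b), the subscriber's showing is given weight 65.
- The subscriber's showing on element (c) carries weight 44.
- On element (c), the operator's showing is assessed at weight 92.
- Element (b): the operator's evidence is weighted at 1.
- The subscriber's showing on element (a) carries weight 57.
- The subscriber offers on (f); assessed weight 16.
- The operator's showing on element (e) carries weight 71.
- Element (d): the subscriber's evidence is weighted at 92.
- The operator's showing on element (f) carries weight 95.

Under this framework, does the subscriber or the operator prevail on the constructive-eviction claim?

subscriber

Stage 1 (subscriber, the preponderance of the evidence, weight is at least 48): (a) 57 ≥ 48 — meets; (b) net 65−1=64 ≥ 48 — meets.
  Stage 1 is satisfied; the onus moves to the operator.
Stage 2 (operator, the preponderance of the evidence, weight is at least 48): (c) net 92−44=48 ≥ 48 — meets.
  Stage 2 carried; the burden shifts to the subscriber.
Stage 3 (subscriber, a heightened civil standard, weight is at least 79): (d) 92 ≥ 79 — meets.
  All elements met. The burden passes to the operator.
Stage 4 (operator, a heightened civil standard, weight is at least 79): (e) 71 < 79 — fails; (f) net 95−16=79 ≥ 79 — meets.
  Stage 4 not carried; the operator fails its burden.
The subscriber prevails.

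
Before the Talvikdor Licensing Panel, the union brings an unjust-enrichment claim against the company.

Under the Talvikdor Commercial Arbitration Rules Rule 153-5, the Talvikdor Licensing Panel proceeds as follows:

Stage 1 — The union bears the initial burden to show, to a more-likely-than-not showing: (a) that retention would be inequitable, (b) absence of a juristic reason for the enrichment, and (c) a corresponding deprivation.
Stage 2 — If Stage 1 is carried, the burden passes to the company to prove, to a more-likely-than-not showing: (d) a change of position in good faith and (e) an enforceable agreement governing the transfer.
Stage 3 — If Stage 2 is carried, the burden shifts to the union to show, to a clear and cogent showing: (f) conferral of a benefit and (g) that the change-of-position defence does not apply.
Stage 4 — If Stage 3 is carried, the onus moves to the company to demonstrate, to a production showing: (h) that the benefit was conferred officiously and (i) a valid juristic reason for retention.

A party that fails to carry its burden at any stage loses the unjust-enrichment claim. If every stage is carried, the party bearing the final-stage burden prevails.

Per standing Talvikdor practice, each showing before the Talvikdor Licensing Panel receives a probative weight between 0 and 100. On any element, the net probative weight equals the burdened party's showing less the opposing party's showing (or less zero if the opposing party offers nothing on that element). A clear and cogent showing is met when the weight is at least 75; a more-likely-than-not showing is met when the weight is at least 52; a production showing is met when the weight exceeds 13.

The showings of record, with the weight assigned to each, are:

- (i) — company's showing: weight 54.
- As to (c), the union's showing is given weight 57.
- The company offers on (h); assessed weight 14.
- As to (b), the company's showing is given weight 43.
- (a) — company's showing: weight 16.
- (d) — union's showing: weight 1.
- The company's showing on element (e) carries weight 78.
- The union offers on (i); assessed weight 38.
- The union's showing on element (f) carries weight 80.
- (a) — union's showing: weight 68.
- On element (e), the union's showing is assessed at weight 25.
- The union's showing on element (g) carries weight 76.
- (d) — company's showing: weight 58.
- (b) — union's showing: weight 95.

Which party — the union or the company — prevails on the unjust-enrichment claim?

Stage 1 — burden on union; standard: a more-likely-than-not showing (weight is at least 52).
    (a): 68 − 16 = 52 ≥ 52 [met]
    (b): 95 − 43 = 52 ≥ 52 [met]
    (c): 57 ≥ 52 [met]
  Stage 1 is satisfied; the onus moves to the company.
Stage 2 — burden on company; standard: a more-likely-than-not showing (weight is at least 52).
    (d): 58 − 1 = 57 ≥ 52 [met]
    (e): 78 − 25 = 53 ≥ 52 [met]
  The company carries Stage 2; the union now bears the burden.
Stage 3 — burden on union; standard: a clear and cogent showing (weight is at least 75).
    (f): 80 ≥ 75 [met]
    (g): 76 ≥ 75 [met]
  All elements met. The burden passes to the company.
Stage 4 — burden on company; standard: a production showing (weight exceeds 13).
    (h): 14 > 13 [met]
    (i): 54 − 38 = 16 > 13 [met]
  Stage 4 carried; the final stage is satisfied.
With every stage satisfied, the company prevails.

company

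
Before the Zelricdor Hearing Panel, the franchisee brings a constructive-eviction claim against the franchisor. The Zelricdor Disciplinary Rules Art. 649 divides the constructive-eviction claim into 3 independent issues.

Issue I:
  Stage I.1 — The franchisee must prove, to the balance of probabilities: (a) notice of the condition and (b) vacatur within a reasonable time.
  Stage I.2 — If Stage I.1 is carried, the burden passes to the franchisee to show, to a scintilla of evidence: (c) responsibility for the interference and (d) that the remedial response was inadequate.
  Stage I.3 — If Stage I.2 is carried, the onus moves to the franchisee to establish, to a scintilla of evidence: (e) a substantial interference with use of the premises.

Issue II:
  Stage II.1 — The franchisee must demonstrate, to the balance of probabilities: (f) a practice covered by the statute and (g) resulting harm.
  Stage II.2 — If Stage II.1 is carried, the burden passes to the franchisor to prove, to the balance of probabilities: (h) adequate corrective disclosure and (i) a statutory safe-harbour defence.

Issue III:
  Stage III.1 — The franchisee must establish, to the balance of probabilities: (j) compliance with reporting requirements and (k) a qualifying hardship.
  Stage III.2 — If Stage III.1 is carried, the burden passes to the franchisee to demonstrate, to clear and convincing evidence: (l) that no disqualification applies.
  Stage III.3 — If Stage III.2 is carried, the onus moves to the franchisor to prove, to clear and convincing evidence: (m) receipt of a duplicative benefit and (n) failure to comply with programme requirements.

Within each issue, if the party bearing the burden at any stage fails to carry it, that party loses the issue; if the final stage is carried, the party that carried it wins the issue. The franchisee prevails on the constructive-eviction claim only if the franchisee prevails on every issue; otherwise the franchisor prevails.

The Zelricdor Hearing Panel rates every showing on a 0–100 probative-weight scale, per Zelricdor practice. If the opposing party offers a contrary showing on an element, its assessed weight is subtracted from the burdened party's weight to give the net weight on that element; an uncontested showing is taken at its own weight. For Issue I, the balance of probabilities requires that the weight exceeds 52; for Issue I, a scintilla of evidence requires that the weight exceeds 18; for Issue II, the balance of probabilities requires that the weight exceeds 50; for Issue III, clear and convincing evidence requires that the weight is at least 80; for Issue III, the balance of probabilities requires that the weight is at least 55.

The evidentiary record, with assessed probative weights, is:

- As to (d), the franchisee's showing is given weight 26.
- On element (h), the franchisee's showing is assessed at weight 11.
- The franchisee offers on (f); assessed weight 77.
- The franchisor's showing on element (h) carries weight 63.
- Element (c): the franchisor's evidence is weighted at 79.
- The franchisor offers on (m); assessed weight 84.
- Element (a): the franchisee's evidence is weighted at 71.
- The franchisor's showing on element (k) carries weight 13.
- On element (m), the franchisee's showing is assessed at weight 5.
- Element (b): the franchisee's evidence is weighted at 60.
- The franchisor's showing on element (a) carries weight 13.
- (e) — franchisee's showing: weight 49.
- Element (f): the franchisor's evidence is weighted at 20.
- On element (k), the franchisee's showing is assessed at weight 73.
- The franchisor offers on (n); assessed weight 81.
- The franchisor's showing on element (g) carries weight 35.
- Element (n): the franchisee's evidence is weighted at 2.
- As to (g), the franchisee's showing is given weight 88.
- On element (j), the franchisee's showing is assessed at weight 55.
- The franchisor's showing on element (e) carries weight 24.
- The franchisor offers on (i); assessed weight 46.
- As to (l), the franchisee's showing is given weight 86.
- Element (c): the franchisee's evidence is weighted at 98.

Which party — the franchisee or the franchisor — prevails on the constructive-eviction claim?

franchisee

— Issue I —
At Stage I.1 the franchisee must meet the balance of probabilities (weight exceeds 52): on (a) the weight is 71 less the opposing 13 gives net 58, > 52, so (a) meets the standard; on (b) the weight is 60, > 52, so (b) meets the standard.
  Stage I.1 carried; the burden remains with the franchisee.
At Stage I.2 the franchisee must meet a scintilla of evidence (weight exceeds 18): on (c) the weight is 98 less the opposing 79 gives net 19, which does exceed 18, so (c) meets the standard; on (d) the weight is 26, which does exceed 18, so (d) meets the standard.
  Stage I.2 carried; the burden remains with the franchisee.
At Stage I.3 the franchisee must meet a scintilla of evidence (weight exceeds 18): on (e) the weight is 49 less the opposing 24 gives net 25, which does exceed 18, so (e) meets the standard.
  Stage I.3 carried; the final stage is satisfied.
Every stage carried; the franchisee prevails on this issue.
— Issue II —
At Stage II.1 the franchisee must meet the balance of probabilities (weight exceeds 50): on (f) the weight is 77 less the opposing 20 gives net 57, > 50, so (f) meets the standard; on (g) the weight is 88 less the opposing 35 gives net 53, > 50, so (g) meets the standard.
  Stage II.1 is satisfied; the onus moves to the franchisor.
At Stage II.2 the franchisor must meet the balance of probabilities (weight exceeds 50): on (h) the weight is 63 less the opposing 11 gives net 52, which does exceed 50, so (h) meets the standard; on (i) the weight is 46, ≤ 50, so (i) does not meet the standard.
  Stage II.2 not carried; the franchisor fails its burden.
The analysis ends at Stage II.2; the franchisee prevails on this issue.
— Issue III —
Stage III.1 — burden on franchisee; standard: the balance of probabilities (weight is at least 55).
    (j): 55 ≥ 55 [met]
    (k): 73 − 13 = 60 ≥ 55 [met]
  Stage III.1 carried; the burden remains with the franchisee.
Stage III.2 — burden on franchisee; standard: clear and convincing evidence (weight is at least 80).
    (l): 86 ≥ 80 [met]
  Stage III.2 is satisfied; the onus moves to the franchisor.
Stage III.3 — burden on franchisor; standard: clear and convincing evidence (weight is at least 80).
    (m): 84 − 5 = 79 < 80 [not met]
    (n): 81 − 2 = 79 < 80 [not met]
  Not every element is met, so the franchisor fails to carry Stage III.3.
The franchisee prevails on this issue.
Per-issue: Issue I → franchisee; Issue II → franchisee; Issue III → franchisee. The franchisee must prevail on every issue; overall, the franchisee prevails.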